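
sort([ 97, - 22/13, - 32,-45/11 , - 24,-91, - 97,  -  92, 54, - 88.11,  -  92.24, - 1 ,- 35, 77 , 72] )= [ - 97 , - 92.24, - 92, - 91, - 88.11, - 35 ,-32,-24, - 45/11,  -  22/13, - 1, 54 , 72, 77,97] 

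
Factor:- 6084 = -2^2*3^2*13^2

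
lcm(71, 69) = 4899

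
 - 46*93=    - 4278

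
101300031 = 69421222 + 31878809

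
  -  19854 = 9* ( - 2206) 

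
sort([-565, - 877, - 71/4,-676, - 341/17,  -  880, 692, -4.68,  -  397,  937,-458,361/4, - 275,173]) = [- 880, - 877, - 676, -565,- 458, - 397,  -  275, - 341/17, - 71/4 ,-4.68,361/4,173,692,937]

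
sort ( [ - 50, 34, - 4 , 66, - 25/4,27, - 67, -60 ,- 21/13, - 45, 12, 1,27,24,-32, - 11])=[ - 67, - 60, - 50, - 45 , - 32, - 11, - 25/4, - 4, - 21/13,1, 12, 24,27 , 27,34,66]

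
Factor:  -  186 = - 2^1*3^1*31^1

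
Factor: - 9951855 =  - 3^1*5^1*503^1*1319^1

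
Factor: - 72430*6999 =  - 506937570 = - 2^1*3^1*5^1*2333^1 * 7243^1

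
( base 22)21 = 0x2d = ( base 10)45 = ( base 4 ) 231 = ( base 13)36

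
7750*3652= 28303000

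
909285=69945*13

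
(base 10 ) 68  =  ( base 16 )44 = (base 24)2k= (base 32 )24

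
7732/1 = 7732 = 7732.00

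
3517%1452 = 613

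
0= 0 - 0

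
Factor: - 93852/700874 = -2^1*3^3  *11^1*79^1*350437^ (-1 )= -46926/350437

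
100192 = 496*202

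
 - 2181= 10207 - 12388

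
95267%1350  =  767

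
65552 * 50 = 3277600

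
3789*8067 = 30565863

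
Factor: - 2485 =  - 5^1*7^1*71^1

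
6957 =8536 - 1579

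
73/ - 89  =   - 73/89  =  - 0.82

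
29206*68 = 1986008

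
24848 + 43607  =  68455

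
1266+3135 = 4401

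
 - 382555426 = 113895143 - 496450569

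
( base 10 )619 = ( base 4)21223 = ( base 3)211221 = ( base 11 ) 513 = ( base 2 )1001101011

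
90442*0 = 0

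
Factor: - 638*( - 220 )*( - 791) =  - 111024760 = - 2^3 * 5^1*7^1*11^2*29^1*113^1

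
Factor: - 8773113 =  - 3^1*2924371^1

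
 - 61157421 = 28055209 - 89212630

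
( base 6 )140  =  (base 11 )55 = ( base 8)74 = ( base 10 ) 60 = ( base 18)36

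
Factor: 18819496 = 2^3*67^1*35111^1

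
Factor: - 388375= - 5^3*13^1*239^1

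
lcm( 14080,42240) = 42240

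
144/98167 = 144/98167  =  0.00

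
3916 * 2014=7886824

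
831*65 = 54015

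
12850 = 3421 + 9429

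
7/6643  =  1/949=0.00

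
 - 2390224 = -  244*9796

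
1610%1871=1610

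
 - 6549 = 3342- 9891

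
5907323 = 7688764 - 1781441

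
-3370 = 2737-6107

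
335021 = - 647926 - -982947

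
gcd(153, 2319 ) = 3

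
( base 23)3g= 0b1010101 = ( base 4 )1111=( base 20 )45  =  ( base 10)85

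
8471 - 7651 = 820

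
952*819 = 779688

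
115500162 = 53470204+62029958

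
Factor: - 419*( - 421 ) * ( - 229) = - 229^1*419^1*421^1 = -40395371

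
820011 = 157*5223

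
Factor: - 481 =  - 13^1*37^1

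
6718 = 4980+1738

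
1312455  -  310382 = 1002073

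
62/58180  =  31/29090= 0.00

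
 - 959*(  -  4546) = 4359614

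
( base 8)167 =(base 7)230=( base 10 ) 119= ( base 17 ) 70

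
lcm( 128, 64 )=128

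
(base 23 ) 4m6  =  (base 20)6B8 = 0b101001000100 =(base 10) 2628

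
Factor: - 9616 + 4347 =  -11^1*479^1 = -5269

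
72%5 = 2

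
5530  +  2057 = 7587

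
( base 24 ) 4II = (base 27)3l0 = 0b101011000010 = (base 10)2754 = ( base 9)3700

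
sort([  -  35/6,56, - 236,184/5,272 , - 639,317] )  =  [-639, - 236 ,-35/6,184/5,  56, 272, 317] 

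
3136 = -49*( - 64)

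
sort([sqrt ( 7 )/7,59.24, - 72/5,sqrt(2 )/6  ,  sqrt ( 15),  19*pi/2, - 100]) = [ - 100,  -  72/5,  sqrt(2)/6,sqrt ( 7) /7,  sqrt(15),19*pi/2,59.24 ] 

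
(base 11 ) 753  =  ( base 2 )1110001001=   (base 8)1611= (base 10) 905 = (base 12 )635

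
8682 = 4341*2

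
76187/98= 76187/98 = 777.42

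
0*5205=0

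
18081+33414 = 51495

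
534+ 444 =978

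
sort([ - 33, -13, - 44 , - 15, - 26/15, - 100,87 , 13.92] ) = [- 100, - 44,  -  33, - 15, - 13 , - 26/15,13.92,87 ] 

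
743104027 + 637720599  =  1380824626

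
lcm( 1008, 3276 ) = 13104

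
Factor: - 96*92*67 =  - 2^7*3^1*23^1* 67^1  =  - 591744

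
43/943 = 43/943 = 0.05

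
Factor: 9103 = 9103^1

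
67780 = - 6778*( -10)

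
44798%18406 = 7986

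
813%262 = 27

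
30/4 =15/2 = 7.50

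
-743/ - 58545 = 743/58545=0.01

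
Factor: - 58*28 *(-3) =4872=2^3*3^1*7^1*29^1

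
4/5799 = 4/5799 = 0.00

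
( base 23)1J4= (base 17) 361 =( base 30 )12a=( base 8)1712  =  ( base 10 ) 970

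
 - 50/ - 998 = 25/499 = 0.05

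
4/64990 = 2/32495 = 0.00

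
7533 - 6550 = 983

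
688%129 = 43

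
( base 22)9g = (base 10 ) 214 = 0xD6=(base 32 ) 6M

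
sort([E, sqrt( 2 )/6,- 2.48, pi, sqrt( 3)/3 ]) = [ - 2.48,  sqrt(2) /6, sqrt( 3)/3 , E, pi]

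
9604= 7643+1961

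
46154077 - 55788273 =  - 9634196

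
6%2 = 0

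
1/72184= 1/72184 = 0.00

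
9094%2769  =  787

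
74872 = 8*9359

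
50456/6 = 25228/3= 8409.33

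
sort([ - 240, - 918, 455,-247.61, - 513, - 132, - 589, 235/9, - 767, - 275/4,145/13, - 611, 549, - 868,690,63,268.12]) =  [ - 918, - 868, - 767, - 611, - 589, - 513, - 247.61, - 240, - 132,-275/4, 145/13, 235/9, 63,268.12,455,  549 , 690 ] 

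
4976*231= 1149456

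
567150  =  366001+201149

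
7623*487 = 3712401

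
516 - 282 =234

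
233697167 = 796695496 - 562998329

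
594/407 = 1 + 17/37 = 1.46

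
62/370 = 31/185 = 0.17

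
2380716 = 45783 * 52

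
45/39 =15/13=1.15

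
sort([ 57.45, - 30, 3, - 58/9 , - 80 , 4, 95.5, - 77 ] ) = [ - 80, - 77,-30 , -58/9, 3, 4,57.45,  95.5] 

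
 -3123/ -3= 1041/1= 1041.00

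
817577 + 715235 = 1532812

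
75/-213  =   - 1 + 46/71=- 0.35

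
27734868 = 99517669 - 71782801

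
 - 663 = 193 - 856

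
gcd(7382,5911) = 1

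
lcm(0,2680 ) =0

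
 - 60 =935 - 995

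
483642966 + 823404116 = 1307047082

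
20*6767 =135340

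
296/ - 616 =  -37/77= -0.48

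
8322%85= 77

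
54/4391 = 54/4391 =0.01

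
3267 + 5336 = 8603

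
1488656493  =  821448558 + 667207935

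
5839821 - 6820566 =-980745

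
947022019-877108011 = 69914008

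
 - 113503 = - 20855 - 92648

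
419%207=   5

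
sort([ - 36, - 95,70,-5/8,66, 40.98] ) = [ - 95, - 36, - 5/8,40.98, 66,70 ]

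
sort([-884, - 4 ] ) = [ - 884, - 4]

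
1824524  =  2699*676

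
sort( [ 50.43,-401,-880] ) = [-880, - 401,50.43 ] 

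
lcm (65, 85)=1105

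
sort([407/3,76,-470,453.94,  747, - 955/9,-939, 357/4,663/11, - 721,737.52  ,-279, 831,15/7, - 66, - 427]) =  [  -  939, - 721, -470,-427 ,-279, - 955/9, - 66,15/7 , 663/11, 76, 357/4, 407/3,453.94, 737.52,747, 831 ]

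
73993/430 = 172 + 33/430  =  172.08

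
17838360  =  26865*664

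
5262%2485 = 292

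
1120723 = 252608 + 868115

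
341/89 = 3 + 74/89 = 3.83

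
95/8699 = 95/8699 = 0.01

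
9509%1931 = 1785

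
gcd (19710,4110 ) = 30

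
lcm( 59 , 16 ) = 944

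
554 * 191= 105814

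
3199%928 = 415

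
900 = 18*50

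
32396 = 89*364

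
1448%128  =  40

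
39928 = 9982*4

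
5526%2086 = 1354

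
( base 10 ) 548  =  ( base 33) gk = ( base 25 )LN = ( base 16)224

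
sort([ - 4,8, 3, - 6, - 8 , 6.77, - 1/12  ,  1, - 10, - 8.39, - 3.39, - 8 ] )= [ - 10, - 8.39, - 8, - 8, - 6,-4, - 3.39, - 1/12,1  ,  3, 6.77, 8]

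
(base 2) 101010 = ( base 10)42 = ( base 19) 24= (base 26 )1G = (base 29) 1d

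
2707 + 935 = 3642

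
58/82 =29/41 =0.71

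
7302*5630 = 41110260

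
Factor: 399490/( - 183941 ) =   -  910/419= - 2^1*5^1*7^1*13^1 * 419^( - 1)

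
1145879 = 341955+803924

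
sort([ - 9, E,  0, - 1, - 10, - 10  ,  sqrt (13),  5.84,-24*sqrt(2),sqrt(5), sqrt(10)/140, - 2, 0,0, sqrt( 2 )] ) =[ - 24 * sqrt(2),- 10, - 10  , - 9, - 2, - 1, 0 , 0,  0, sqrt (10)/140,sqrt( 2 ), sqrt(5),E, sqrt( 13),5.84 ]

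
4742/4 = 1185 + 1/2= 1185.50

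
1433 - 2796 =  - 1363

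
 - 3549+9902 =6353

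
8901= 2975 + 5926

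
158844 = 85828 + 73016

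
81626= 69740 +11886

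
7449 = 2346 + 5103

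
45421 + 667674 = 713095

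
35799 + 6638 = 42437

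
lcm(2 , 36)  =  36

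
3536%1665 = 206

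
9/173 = 9/173  =  0.05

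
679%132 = 19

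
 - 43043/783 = -55+22/783 = - 54.97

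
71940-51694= 20246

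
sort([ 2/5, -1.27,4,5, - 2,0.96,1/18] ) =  [ - 2,-1.27,1/18,2/5 , 0.96, 4,5]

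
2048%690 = 668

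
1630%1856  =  1630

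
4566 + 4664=9230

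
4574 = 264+4310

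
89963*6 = 539778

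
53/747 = 53/747  =  0.07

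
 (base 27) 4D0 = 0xcc3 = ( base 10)3267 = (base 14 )1295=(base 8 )6303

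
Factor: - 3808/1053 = -2^5  *3^( - 4) * 7^1 * 13^(  -  1) * 17^1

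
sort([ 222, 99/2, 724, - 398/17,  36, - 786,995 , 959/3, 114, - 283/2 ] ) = [ - 786, - 283/2, - 398/17,36,99/2, 114, 222, 959/3 , 724, 995]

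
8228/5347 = 8228/5347 = 1.54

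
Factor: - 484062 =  - 2^1 * 3^1* 80677^1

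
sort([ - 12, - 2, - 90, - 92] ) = [  -  92, - 90 , - 12,-2]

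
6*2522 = 15132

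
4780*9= 43020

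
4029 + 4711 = 8740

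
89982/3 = 29994 = 29994.00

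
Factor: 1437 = 3^1*479^1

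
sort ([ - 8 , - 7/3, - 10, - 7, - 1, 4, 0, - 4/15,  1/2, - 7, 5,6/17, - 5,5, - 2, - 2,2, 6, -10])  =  [ - 10, - 10,  -  8, - 7, - 7, - 5, - 7/3, - 2 , - 2, - 1, - 4/15,0,  6/17,1/2,2, 4,5, 5, 6]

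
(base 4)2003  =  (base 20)6b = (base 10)131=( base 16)83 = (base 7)245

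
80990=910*89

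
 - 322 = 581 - 903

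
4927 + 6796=11723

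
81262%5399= 277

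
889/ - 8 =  - 889/8 = - 111.12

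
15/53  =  15/53 = 0.28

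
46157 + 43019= 89176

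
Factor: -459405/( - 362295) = 123/97 = 3^1 * 41^1*97^( - 1)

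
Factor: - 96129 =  - 3^2*11^1*971^1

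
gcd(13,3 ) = 1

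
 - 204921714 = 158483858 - 363405572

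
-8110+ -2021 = -10131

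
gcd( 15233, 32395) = 1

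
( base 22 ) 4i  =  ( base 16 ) 6A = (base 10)106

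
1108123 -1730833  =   - 622710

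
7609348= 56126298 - 48516950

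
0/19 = 0 = 0.00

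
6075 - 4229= 1846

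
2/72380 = 1/36190= 0.00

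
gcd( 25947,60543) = 8649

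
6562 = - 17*( - 386)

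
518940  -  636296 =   -  117356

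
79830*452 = 36083160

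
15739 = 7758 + 7981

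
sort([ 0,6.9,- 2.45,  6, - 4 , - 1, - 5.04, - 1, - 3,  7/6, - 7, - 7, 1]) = [ - 7,  -  7, - 5.04,  -  4, - 3, - 2.45 , - 1,-1, 0 , 1, 7/6,6,6.9]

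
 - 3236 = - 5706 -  - 2470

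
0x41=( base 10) 65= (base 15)45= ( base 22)2L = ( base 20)35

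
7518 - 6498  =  1020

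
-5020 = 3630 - 8650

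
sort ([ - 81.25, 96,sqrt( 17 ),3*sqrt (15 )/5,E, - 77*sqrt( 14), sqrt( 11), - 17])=[ - 77* sqrt( 14) , - 81.25, - 17,3*sqrt(15)/5,E,sqrt(11 ), sqrt(17), 96] 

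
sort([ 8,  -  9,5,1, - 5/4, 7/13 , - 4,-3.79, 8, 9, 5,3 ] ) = [ - 9, - 4, -3.79, - 5/4,7/13, 1, 3, 5,5, 8,8,9 ] 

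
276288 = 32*8634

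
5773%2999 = 2774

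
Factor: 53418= 2^1 * 3^1*29^1*307^1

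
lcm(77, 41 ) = 3157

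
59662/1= 59662 = 59662.00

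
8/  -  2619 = - 8/2619 = - 0.00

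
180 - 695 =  - 515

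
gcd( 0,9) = 9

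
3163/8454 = 3163/8454=0.37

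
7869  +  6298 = 14167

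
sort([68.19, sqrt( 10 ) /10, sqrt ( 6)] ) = [ sqrt(10 )/10 , sqrt ( 6 ), 68.19] 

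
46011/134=343 + 49/134 = 343.37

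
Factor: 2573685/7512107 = 3^2 * 5^1 * 67^( - 1 )*57193^1*112121^( - 1 )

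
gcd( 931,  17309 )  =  19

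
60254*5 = 301270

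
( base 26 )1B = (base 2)100101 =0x25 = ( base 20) 1h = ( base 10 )37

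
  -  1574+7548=5974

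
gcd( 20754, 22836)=6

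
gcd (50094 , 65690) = 2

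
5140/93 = 55 + 25/93 = 55.27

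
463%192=79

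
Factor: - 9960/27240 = -83/227=-83^1*227^(-1)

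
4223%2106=11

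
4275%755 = 500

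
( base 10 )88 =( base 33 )2M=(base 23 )3J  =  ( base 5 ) 323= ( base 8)130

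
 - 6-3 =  - 9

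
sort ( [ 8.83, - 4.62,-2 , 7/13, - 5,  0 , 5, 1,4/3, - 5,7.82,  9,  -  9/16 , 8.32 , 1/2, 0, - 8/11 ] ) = [ - 5, - 5,- 4.62, - 2, - 8/11, - 9/16,  0,0,  1/2,7/13,  1, 4/3,5, 7.82,  8.32,8.83,9]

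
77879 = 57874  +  20005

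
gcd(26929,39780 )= 1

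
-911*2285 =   -  2081635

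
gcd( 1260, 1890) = 630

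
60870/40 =6087/4 = 1521.75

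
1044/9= 116 = 116.00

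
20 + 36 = 56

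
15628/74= 211 + 7/37 = 211.19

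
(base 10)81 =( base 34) 2d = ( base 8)121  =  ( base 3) 10000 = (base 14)5B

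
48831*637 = 31105347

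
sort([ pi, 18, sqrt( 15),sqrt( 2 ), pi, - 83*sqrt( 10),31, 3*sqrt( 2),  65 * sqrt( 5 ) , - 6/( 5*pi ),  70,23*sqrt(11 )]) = [-83*sqrt(10),- 6/( 5*pi )  ,  sqrt( 2 ),pi, pi,sqrt( 15),3 * sqrt ( 2),18,  31, 70 , 23*sqrt( 11 ),65*sqrt (5 )] 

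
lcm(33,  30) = 330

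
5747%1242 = 779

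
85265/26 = 3279+11/26 = 3279.42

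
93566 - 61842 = 31724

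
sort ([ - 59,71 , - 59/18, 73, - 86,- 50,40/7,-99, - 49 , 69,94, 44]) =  [- 99, - 86,-59,-50,-49, - 59/18, 40/7,44,69,71,73,94]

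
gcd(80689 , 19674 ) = 1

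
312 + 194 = 506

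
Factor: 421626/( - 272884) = -210813/136442  =  -  2^( - 1 ) * 3^1*17^ (-1 )*4013^( - 1 )*70271^1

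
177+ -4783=-4606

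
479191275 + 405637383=884828658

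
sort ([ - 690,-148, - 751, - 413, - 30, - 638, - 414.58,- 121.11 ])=[-751, - 690, - 638, - 414.58,- 413, - 148 , - 121.11, - 30 ]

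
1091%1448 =1091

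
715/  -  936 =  - 55/72=- 0.76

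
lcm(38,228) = 228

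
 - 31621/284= - 112  +  187/284 = - 111.34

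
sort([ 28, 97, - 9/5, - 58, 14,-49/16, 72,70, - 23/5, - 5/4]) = [ - 58,- 23/5, - 49/16, - 9/5 ,- 5/4 , 14, 28,70,72,97 ] 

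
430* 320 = 137600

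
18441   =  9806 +8635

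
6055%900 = 655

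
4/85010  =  2/42505 = 0.00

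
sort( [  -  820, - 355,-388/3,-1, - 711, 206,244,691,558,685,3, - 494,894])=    [ - 820, - 711 ,-494, -355, - 388/3, - 1,3 , 206,244,558,685,691,894]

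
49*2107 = 103243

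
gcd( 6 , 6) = 6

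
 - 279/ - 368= 279/368 =0.76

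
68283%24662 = 18959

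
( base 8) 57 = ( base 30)1h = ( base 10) 47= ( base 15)32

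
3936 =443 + 3493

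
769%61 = 37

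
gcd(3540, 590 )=590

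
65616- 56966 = 8650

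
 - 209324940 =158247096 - 367572036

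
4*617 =2468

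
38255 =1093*35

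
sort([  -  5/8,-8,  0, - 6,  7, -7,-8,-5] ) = [ - 8, - 8,-7, - 6, - 5 ,-5/8 , 0 , 7 ] 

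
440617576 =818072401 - 377454825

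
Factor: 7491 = 3^1 *11^1*227^1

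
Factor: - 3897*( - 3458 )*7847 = 2^1*3^2 *7^2*13^1*19^2*59^1*433^1= 105744806622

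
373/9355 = 373/9355 = 0.04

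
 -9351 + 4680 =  - 4671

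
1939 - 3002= - 1063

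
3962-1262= 2700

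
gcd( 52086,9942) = 6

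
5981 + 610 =6591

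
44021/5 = 8804 + 1/5 = 8804.20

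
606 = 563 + 43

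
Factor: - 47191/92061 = - 3^(-2)*41^1*53^( - 1) *193^(-1 )*1151^1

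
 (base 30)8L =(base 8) 405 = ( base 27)9I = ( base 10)261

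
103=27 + 76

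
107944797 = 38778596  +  69166201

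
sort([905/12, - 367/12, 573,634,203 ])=[-367/12 , 905/12,203, 573,634] 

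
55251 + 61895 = 117146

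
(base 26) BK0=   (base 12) 4730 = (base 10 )7956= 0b1111100010100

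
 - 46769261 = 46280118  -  93049379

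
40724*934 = 38036216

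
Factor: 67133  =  11^1 * 17^1*359^1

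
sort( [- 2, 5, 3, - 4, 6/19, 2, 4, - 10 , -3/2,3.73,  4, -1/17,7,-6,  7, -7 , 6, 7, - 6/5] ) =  [ - 10, - 7, - 6, - 4, - 2, - 3/2, - 6/5, - 1/17 , 6/19,2, 3,3.73,4, 4, 5, 6,7,7, 7]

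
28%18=10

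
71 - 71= 0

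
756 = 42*18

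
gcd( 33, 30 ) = 3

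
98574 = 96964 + 1610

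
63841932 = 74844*853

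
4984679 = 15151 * 329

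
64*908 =58112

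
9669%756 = 597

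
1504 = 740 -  - 764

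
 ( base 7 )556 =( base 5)2121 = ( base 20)e6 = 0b100011110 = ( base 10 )286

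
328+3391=3719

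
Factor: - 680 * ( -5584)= 2^7*5^1*17^1*349^1 =3797120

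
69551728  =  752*92489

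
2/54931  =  2/54931 = 0.00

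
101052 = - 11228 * ( - 9)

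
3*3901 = 11703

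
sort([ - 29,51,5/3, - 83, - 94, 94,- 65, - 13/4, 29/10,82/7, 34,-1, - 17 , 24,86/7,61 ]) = [-94,  -  83, - 65, - 29, - 17, - 13/4,-1 , 5/3,29/10 , 82/7,86/7,24, 34,51, 61,94 ]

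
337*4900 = 1651300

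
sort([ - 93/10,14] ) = [ - 93/10,14]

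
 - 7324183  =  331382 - 7655565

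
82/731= 82/731= 0.11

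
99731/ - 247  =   - 5249/13 = -403.77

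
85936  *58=4984288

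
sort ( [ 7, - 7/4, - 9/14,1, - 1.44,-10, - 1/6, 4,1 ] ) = [ - 10, - 7/4, - 1.44, - 9/14, - 1/6,1,1,4 , 7] 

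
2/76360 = 1/38180 = 0.00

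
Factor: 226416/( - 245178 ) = - 712/771 = - 2^3*3^( - 1 )*89^1*257^(  -  1 )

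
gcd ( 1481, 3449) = 1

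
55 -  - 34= 89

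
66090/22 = 33045/11 = 3004.09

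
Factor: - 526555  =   - 5^1* 53^1 *1987^1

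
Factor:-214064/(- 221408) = 2^( - 1) *11^( - 1)*37^( - 1)*787^1 = 787/814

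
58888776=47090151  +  11798625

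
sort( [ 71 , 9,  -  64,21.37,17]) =[-64, 9,17,21.37 , 71]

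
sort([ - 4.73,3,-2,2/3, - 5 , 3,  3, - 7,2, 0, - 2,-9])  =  [ - 9,  -  7, - 5, - 4.73, - 2, - 2,  0, 2/3,2, 3, 3,3 ]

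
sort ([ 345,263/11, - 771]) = [ - 771,263/11,345 ]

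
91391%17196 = 5411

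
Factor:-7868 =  - 2^2*7^1*281^1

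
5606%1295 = 426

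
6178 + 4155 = 10333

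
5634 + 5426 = 11060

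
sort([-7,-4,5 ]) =[ - 7,- 4,5 ]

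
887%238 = 173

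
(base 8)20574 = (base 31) 8SG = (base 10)8572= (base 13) 3B95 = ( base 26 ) CHI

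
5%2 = 1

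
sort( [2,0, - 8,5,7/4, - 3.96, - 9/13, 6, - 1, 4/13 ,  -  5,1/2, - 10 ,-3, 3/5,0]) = [ - 10 , - 8,  -  5, - 3.96,-3,-1 , - 9/13,  0 , 0, 4/13 , 1/2,3/5,7/4, 2, 5, 6]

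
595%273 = 49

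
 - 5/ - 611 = 5/611 = 0.01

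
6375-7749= - 1374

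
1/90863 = 1/90863 = 0.00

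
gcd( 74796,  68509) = 1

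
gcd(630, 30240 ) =630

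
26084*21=547764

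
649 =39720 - 39071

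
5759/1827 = 5759/1827  =  3.15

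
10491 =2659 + 7832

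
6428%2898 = 632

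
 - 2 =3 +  - 5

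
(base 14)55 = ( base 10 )75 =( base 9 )83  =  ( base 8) 113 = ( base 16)4b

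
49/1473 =49/1473=0.03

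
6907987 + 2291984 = 9199971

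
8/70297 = 8/70297 = 0.00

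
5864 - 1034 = 4830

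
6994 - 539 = 6455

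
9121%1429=547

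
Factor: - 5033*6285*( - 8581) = 271437667305 = 3^1*5^1 *7^1 * 419^1*719^1*8581^1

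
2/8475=2/8475 = 0.00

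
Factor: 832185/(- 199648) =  - 2^( - 5) * 3^2*5^1*17^( - 1 )*367^( - 1)*  18493^1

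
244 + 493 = 737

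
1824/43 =1824/43 = 42.42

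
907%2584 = 907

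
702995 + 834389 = 1537384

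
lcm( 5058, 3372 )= 10116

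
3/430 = 3/430 = 0.01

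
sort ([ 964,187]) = [187,964 ] 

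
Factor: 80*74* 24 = 142080=2^8*3^1*5^1*37^1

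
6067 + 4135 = 10202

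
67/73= 67/73 = 0.92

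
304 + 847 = 1151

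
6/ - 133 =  - 6/133 = - 0.05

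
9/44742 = 3/14914=0.00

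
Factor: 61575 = 3^1 * 5^2*821^1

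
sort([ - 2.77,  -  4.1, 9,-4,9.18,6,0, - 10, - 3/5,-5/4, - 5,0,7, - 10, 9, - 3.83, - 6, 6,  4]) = [-10,-10,- 6 , - 5, - 4.1,  -  4,-3.83,  -  2.77,  -  5/4, - 3/5, 0,  0, 4, 6,  6, 7,9, 9,9.18 ]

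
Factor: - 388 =  -  2^2*97^1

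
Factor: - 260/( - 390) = 2^1*3^(-1 ) = 2/3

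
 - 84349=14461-98810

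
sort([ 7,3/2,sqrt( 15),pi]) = [3/2, pi,sqrt(15) , 7]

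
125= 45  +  80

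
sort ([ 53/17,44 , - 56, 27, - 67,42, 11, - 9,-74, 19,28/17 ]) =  [  -  74, - 67, -56, - 9,28/17, 53/17,11,19, 27,42, 44]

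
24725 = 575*43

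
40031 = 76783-36752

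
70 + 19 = 89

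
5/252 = 5/252 = 0.02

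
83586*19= 1588134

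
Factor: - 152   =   - 2^3*19^1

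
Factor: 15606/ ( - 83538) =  - 7^( - 1)*13^( - 1)*17^1 = -17/91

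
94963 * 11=1044593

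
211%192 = 19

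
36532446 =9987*3658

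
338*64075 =21657350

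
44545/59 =755 = 755.00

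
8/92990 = 4/46495 = 0.00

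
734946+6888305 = 7623251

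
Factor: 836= 2^2*11^1*19^1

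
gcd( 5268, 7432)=4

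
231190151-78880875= 152309276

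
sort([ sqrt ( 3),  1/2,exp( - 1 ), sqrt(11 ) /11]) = [ sqrt( 11)/11,exp(- 1),1/2,sqrt( 3 )]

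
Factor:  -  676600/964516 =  - 169150/241129   =  - 2^1*5^2 * 7^ ( - 3)*17^1* 19^( - 1 )*37^( - 1)*199^1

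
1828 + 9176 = 11004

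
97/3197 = 97/3197 = 0.03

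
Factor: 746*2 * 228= 340176 = 2^4 *3^1*19^1*373^1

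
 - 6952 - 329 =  - 7281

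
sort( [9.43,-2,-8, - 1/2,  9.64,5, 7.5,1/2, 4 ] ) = [-8,-2, - 1/2, 1/2, 4,5, 7.5,9.43, 9.64]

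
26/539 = 26/539 = 0.05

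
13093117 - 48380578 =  - 35287461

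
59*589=34751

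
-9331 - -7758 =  - 1573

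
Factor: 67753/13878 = 2^( - 1)*3^ ( - 3) *7^1*257^( - 1)* 9679^1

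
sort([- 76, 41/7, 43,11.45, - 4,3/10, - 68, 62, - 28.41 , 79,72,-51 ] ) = [ - 76,-68, - 51, - 28.41,-4 , 3/10,41/7,11.45, 43,62,72, 79]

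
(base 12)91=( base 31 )3G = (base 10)109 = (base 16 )6D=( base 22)4l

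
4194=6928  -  2734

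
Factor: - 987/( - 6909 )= 7^( - 1)  =  1/7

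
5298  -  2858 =2440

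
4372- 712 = 3660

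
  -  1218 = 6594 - 7812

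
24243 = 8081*3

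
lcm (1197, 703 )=44289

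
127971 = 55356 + 72615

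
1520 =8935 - 7415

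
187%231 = 187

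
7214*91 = 656474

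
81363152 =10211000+71152152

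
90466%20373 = 8974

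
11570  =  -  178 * (  -  65 )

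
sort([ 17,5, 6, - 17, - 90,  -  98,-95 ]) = [ - 98, - 95, - 90,  -  17,5,  6, 17 ]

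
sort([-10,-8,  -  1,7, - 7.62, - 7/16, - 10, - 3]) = [-10,-10, - 8, - 7.62,- 3, - 1, - 7/16,7 ]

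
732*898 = 657336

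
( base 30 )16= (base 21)1f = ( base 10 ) 36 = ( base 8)44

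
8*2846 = 22768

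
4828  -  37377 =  -32549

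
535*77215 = 41310025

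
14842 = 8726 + 6116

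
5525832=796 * 6942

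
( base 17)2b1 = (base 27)11A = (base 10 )766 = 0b1011111110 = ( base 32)nu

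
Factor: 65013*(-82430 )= - 2^1*3^1*5^1 * 13^1*1667^1 * 8243^1 = -5359021590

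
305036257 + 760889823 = 1065926080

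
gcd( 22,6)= 2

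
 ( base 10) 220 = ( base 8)334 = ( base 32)6s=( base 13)13c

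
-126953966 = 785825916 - 912779882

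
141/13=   10+11/13 = 10.85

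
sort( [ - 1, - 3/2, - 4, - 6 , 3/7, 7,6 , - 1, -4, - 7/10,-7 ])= [ - 7, - 6 , - 4  , - 4, - 3/2 , - 1,- 1, - 7/10, 3/7,6,7 ]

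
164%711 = 164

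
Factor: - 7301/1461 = - 3^( - 1 ) * 7^2*149^1*487^(  -  1) 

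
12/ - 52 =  - 1 + 10/13= -0.23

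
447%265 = 182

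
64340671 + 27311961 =91652632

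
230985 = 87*2655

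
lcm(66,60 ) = 660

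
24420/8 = 6105/2 = 3052.50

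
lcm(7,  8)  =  56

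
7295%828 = 671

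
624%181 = 81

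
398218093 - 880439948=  -482221855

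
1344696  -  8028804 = -6684108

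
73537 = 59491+14046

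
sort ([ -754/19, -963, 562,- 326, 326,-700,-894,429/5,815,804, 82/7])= [ - 963, - 894, - 700, - 326, - 754/19, 82/7,429/5, 326, 562,804,815]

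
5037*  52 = 261924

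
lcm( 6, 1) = 6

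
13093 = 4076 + 9017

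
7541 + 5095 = 12636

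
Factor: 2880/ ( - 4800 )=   -3/5 = -3^1*5^ ( - 1 ) 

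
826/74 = 11+6/37 = 11.16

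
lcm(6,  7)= 42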